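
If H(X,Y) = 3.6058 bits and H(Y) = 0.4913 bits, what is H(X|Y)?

Chain rule: H(X,Y) = H(X|Y) + H(Y)
H(X|Y) = H(X,Y) - H(Y) = 3.6058 - 0.4913 = 3.1145 bits


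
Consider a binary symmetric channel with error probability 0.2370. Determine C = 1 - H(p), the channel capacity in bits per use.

For BSC with error probability p:
C = 1 - H(p) where H(p) is binary entropy
H(0.2370) = -0.2370 × log₂(0.2370) - 0.7630 × log₂(0.7630)
H(p) = 0.7900
C = 1 - 0.7900 = 0.2100 bits/use


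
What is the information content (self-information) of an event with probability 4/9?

Information content I(x) = -log₂(p(x))
I = -log₂(4/9) = -log₂(0.4444)
I = 1.1699 bits


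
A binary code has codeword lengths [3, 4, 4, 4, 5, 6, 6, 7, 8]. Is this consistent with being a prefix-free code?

Kraft inequality: Σ 2^(-l_i) ≤ 1 for prefix-free code
Calculating: 2^(-3) + 2^(-4) + 2^(-4) + 2^(-4) + 2^(-5) + 2^(-6) + 2^(-6) + 2^(-7) + 2^(-8)
= 0.125 + 0.0625 + 0.0625 + 0.0625 + 0.03125 + 0.015625 + 0.015625 + 0.0078125 + 0.00390625
= 0.3867
Since 0.3867 ≤ 1, prefix-free code exists


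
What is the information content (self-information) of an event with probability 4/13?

Information content I(x) = -log₂(p(x))
I = -log₂(4/13) = -log₂(0.3077)
I = 1.7004 bits


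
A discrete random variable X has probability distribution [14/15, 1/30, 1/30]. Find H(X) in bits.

H(X) = -Σ p(x) log₂ p(x)
  -14/15 × log₂(14/15) = 0.0929
  -1/30 × log₂(1/30) = 0.1636
  -1/30 × log₂(1/30) = 0.1636
H(X) = 0.4200 bits


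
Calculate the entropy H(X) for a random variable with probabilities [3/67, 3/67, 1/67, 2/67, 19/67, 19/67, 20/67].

H(X) = -Σ p(x) log₂ p(x)
  -3/67 × log₂(3/67) = 0.2006
  -3/67 × log₂(3/67) = 0.2006
  -1/67 × log₂(1/67) = 0.0905
  -2/67 × log₂(2/67) = 0.1512
  -19/67 × log₂(19/67) = 0.5156
  -19/67 × log₂(19/67) = 0.5156
  -20/67 × log₂(20/67) = 0.5206
H(X) = 2.1949 bits


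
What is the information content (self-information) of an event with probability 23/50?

Information content I(x) = -log₂(p(x))
I = -log₂(23/50) = -log₂(0.4600)
I = 1.1203 bits


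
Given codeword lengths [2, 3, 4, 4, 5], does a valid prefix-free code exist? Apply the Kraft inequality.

Kraft inequality: Σ 2^(-l_i) ≤ 1 for prefix-free code
Calculating: 2^(-2) + 2^(-3) + 2^(-4) + 2^(-4) + 2^(-5)
= 0.25 + 0.125 + 0.0625 + 0.0625 + 0.03125
= 0.5312
Since 0.5312 ≤ 1, prefix-free code exists


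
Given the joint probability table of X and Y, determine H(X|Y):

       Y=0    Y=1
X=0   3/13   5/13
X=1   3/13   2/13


H(X|Y) = Σ_y p(y) H(X|Y=y)
  p(Y=0) = 6/13, H(X|Y=0) = 1.0000
  p(Y=1) = 7/13, H(X|Y=1) = 0.8631
H(X|Y) = 0.4615×1.0000 + 0.5385×0.8631 = 0.9263 bits


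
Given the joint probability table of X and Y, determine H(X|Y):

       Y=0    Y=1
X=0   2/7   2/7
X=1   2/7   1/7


H(X|Y) = Σ_y p(y) H(X|Y=y)
  p(Y=0) = 4/7, H(X|Y=0) = 1.0000
  p(Y=1) = 3/7, H(X|Y=1) = 0.9183
H(X|Y) = 0.5714×1.0000 + 0.4286×0.9183 = 0.9650 bits


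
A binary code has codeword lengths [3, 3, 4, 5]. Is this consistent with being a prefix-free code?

Kraft inequality: Σ 2^(-l_i) ≤ 1 for prefix-free code
Calculating: 2^(-3) + 2^(-3) + 2^(-4) + 2^(-5)
= 0.125 + 0.125 + 0.0625 + 0.03125
= 0.3438
Since 0.3438 ≤ 1, prefix-free code exists


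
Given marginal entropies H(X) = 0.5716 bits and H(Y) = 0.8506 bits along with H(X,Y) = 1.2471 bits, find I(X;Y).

I(X;Y) = H(X) + H(Y) - H(X,Y)
I(X;Y) = 0.5716 + 0.8506 - 1.2471 = 0.1751 bits


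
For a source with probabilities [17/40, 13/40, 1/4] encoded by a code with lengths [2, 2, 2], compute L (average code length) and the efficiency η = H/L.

Average length L = Σ p_i × l_i = 2.0000 bits
Entropy H = 1.5516 bits
Efficiency η = H/L × 100% = 77.58%


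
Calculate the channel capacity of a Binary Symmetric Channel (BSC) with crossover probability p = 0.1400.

For BSC with error probability p:
C = 1 - H(p) where H(p) is binary entropy
H(0.1400) = -0.1400 × log₂(0.1400) - 0.8600 × log₂(0.8600)
H(p) = 0.5842
C = 1 - 0.5842 = 0.4158 bits/use


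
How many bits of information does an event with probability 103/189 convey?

Information content I(x) = -log₂(p(x))
I = -log₂(103/189) = -log₂(0.5450)
I = 0.8757 bits


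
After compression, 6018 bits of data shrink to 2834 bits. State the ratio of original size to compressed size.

Compression ratio = Original / Compressed
= 6018 / 2834 = 2.12:1


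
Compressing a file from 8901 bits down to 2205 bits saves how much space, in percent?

Space savings = (1 - Compressed/Original) × 100%
= (1 - 2205/8901) × 100%
= 75.23%


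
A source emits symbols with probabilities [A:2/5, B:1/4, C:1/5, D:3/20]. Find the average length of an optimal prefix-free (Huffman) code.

Huffman tree construction:
Combine smallest probabilities repeatedly
Resulting codes:
  A: 0 (length 1)
  B: 10 (length 2)
  C: 111 (length 3)
  D: 110 (length 3)
Average length = Σ p(s) × length(s) = 1.9500 bits


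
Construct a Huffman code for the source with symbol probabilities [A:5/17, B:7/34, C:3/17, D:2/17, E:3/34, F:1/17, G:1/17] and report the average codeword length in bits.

Huffman tree construction:
Combine smallest probabilities repeatedly
Resulting codes:
  A: 10 (length 2)
  B: 00 (length 2)
  C: 111 (length 3)
  D: 011 (length 3)
  E: 010 (length 3)
  F: 1100 (length 4)
  G: 1101 (length 4)
Average length = Σ p(s) × length(s) = 2.6176 bits


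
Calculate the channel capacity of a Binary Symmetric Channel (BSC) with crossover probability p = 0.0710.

For BSC with error probability p:
C = 1 - H(p) where H(p) is binary entropy
H(0.0710) = -0.0710 × log₂(0.0710) - 0.9290 × log₂(0.9290)
H(p) = 0.3696
C = 1 - 0.3696 = 0.6304 bits/use


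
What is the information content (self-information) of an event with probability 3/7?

Information content I(x) = -log₂(p(x))
I = -log₂(3/7) = -log₂(0.4286)
I = 1.2224 bits


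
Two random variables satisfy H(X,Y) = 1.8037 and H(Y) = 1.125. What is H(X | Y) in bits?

Chain rule: H(X,Y) = H(X|Y) + H(Y)
H(X|Y) = H(X,Y) - H(Y) = 1.8037 - 1.125 = 0.6787 bits


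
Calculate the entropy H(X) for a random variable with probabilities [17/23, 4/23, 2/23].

H(X) = -Σ p(x) log₂ p(x)
  -17/23 × log₂(17/23) = 0.3223
  -4/23 × log₂(4/23) = 0.4389
  -2/23 × log₂(2/23) = 0.3064
H(X) = 1.0676 bits


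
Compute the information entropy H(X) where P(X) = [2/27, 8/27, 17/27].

H(X) = -Σ p(x) log₂ p(x)
  -2/27 × log₂(2/27) = 0.2781
  -8/27 × log₂(8/27) = 0.5200
  -17/27 × log₂(17/27) = 0.4202
H(X) = 1.2183 bits


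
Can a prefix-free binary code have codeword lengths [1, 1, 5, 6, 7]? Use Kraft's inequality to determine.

Kraft inequality: Σ 2^(-l_i) ≤ 1 for prefix-free code
Calculating: 2^(-1) + 2^(-1) + 2^(-5) + 2^(-6) + 2^(-7)
= 0.5 + 0.5 + 0.03125 + 0.015625 + 0.0078125
= 1.0547
Since 1.0547 > 1, prefix-free code does not exist


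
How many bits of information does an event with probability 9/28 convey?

Information content I(x) = -log₂(p(x))
I = -log₂(9/28) = -log₂(0.3214)
I = 1.6374 bits


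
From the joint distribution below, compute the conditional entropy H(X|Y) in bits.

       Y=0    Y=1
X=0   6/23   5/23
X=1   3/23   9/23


H(X|Y) = Σ_y p(y) H(X|Y=y)
  p(Y=0) = 9/23, H(X|Y=0) = 0.9183
  p(Y=1) = 14/23, H(X|Y=1) = 0.9403
H(X|Y) = 0.3913×0.9183 + 0.6087×0.9403 = 0.9317 bits


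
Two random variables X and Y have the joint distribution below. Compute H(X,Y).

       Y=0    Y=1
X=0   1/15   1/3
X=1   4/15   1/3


H(X,Y) = -Σ p(x,y) log₂ p(x,y)
  p(0,0)=1/15: -0.0667 × log₂(0.0667) = 0.2605
  p(0,1)=1/3: -0.3333 × log₂(0.3333) = 0.5283
  p(1,0)=4/15: -0.2667 × log₂(0.2667) = 0.5085
  p(1,1)=1/3: -0.3333 × log₂(0.3333) = 0.5283
H(X,Y) = 1.8256 bits


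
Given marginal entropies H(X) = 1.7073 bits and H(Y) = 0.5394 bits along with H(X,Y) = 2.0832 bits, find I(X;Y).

I(X;Y) = H(X) + H(Y) - H(X,Y)
I(X;Y) = 1.7073 + 0.5394 - 2.0832 = 0.1635 bits


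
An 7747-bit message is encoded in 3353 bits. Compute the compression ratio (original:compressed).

Compression ratio = Original / Compressed
= 7747 / 3353 = 2.31:1


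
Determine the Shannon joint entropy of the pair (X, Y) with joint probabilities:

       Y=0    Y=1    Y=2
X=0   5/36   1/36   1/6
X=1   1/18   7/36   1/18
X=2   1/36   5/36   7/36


H(X,Y) = -Σ p(x,y) log₂ p(x,y)
  p(0,0)=5/36: -0.1389 × log₂(0.1389) = 0.3956
  p(0,1)=1/36: -0.0278 × log₂(0.0278) = 0.1436
  p(0,2)=1/6: -0.1667 × log₂(0.1667) = 0.4308
  p(1,0)=1/18: -0.0556 × log₂(0.0556) = 0.2317
  p(1,1)=7/36: -0.1944 × log₂(0.1944) = 0.4594
  p(1,2)=1/18: -0.0556 × log₂(0.0556) = 0.2317
  p(2,0)=1/36: -0.0278 × log₂(0.0278) = 0.1436
  p(2,1)=5/36: -0.1389 × log₂(0.1389) = 0.3956
  p(2,2)=7/36: -0.1944 × log₂(0.1944) = 0.4594
H(X,Y) = 2.8913 bits


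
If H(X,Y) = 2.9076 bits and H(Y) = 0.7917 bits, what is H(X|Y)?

Chain rule: H(X,Y) = H(X|Y) + H(Y)
H(X|Y) = H(X,Y) - H(Y) = 2.9076 - 0.7917 = 2.1159 bits


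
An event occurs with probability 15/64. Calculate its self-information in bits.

Information content I(x) = -log₂(p(x))
I = -log₂(15/64) = -log₂(0.2344)
I = 2.0931 bits


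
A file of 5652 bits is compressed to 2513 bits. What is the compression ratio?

Compression ratio = Original / Compressed
= 5652 / 2513 = 2.25:1


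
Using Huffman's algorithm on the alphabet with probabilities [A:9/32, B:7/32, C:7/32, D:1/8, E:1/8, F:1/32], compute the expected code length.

Huffman tree construction:
Combine smallest probabilities repeatedly
Resulting codes:
  A: 10 (length 2)
  B: 00 (length 2)
  C: 01 (length 2)
  D: 1111 (length 4)
  E: 110 (length 3)
  F: 1110 (length 4)
Average length = Σ p(s) × length(s) = 2.4375 bits


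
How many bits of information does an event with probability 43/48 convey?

Information content I(x) = -log₂(p(x))
I = -log₂(43/48) = -log₂(0.8958)
I = 0.1587 bits


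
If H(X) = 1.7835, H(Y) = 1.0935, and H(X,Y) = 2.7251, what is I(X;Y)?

I(X;Y) = H(X) + H(Y) - H(X,Y)
I(X;Y) = 1.7835 + 1.0935 - 2.7251 = 0.1519 bits


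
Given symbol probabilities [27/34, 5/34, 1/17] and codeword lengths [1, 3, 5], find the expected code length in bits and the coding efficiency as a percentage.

Average length L = Σ p_i × l_i = 1.5294 bits
Entropy H = 0.9112 bits
Efficiency η = H/L × 100% = 59.58%


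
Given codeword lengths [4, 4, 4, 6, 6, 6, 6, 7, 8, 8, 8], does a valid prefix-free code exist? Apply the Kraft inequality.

Kraft inequality: Σ 2^(-l_i) ≤ 1 for prefix-free code
Calculating: 2^(-4) + 2^(-4) + 2^(-4) + 2^(-6) + 2^(-6) + 2^(-6) + 2^(-6) + 2^(-7) + 2^(-8) + 2^(-8) + 2^(-8)
= 0.0625 + 0.0625 + 0.0625 + 0.015625 + 0.015625 + 0.015625 + 0.015625 + 0.0078125 + 0.00390625 + 0.00390625 + 0.00390625
= 0.2695
Since 0.2695 ≤ 1, prefix-free code exists


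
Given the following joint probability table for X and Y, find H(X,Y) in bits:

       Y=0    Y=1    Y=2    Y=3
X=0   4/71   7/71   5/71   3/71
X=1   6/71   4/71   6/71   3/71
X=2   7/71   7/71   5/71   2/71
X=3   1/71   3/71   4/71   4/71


H(X,Y) = -Σ p(x,y) log₂ p(x,y)
  p(0,0)=4/71: -0.0563 × log₂(0.0563) = 0.2338
  p(0,1)=7/71: -0.0986 × log₂(0.0986) = 0.3295
  p(0,2)=5/71: -0.0704 × log₂(0.0704) = 0.2696
  p(0,3)=3/71: -0.0423 × log₂(0.0423) = 0.1929
  p(1,0)=6/71: -0.0845 × log₂(0.0845) = 0.3012
  p(1,1)=4/71: -0.0563 × log₂(0.0563) = 0.2338
  p(1,2)=6/71: -0.0845 × log₂(0.0845) = 0.3012
  p(1,3)=3/71: -0.0423 × log₂(0.0423) = 0.1929
  p(2,0)=7/71: -0.0986 × log₂(0.0986) = 0.3295
  p(2,1)=7/71: -0.0986 × log₂(0.0986) = 0.3295
  p(2,2)=5/71: -0.0704 × log₂(0.0704) = 0.2696
  p(2,3)=2/71: -0.0282 × log₂(0.0282) = 0.1451
  p(3,0)=1/71: -0.0141 × log₂(0.0141) = 0.0866
  p(3,1)=3/71: -0.0423 × log₂(0.0423) = 0.1929
  p(3,2)=4/71: -0.0563 × log₂(0.0563) = 0.2338
  p(3,3)=4/71: -0.0563 × log₂(0.0563) = 0.2338
H(X,Y) = 3.8757 bits


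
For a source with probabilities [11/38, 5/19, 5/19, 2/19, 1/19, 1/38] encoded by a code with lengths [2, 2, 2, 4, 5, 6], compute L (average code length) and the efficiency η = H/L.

Average length L = Σ p_i × l_i = 2.4737 bits
Entropy H = 2.2350 bits
Efficiency η = H/L × 100% = 90.35%


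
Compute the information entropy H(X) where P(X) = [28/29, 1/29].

H(X) = -Σ p(x) log₂ p(x)
  -28/29 × log₂(28/29) = 0.0489
  -1/29 × log₂(1/29) = 0.1675
H(X) = 0.2164 bits


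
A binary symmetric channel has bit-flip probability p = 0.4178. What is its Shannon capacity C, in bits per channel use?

For BSC with error probability p:
C = 1 - H(p) where H(p) is binary entropy
H(0.4178) = -0.4178 × log₂(0.4178) - 0.5822 × log₂(0.5822)
H(p) = 0.9804
C = 1 - 0.9804 = 0.0196 bits/use


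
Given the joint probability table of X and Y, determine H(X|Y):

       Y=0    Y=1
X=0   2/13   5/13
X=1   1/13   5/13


H(X|Y) = Σ_y p(y) H(X|Y=y)
  p(Y=0) = 3/13, H(X|Y=0) = 0.9183
  p(Y=1) = 10/13, H(X|Y=1) = 1.0000
H(X|Y) = 0.2308×0.9183 + 0.7692×1.0000 = 0.9811 bits


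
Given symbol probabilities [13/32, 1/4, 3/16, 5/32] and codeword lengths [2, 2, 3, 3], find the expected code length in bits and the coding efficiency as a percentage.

Average length L = Σ p_i × l_i = 2.3438 bits
Entropy H = 1.8992 bits
Efficiency η = H/L × 100% = 81.03%


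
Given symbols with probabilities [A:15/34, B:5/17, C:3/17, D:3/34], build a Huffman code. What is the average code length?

Huffman tree construction:
Combine smallest probabilities repeatedly
Resulting codes:
  A: 0 (length 1)
  B: 11 (length 2)
  C: 101 (length 3)
  D: 100 (length 3)
Average length = Σ p(s) × length(s) = 1.8235 bits


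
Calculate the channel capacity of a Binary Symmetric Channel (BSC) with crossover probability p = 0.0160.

For BSC with error probability p:
C = 1 - H(p) where H(p) is binary entropy
H(0.0160) = -0.0160 × log₂(0.0160) - 0.9840 × log₂(0.9840)
H(p) = 0.1184
C = 1 - 0.1184 = 0.8816 bits/use


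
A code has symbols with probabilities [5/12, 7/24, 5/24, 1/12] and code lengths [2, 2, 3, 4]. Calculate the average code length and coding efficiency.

Average length L = Σ p_i × l_i = 2.3750 bits
Entropy H = 1.8149 bits
Efficiency η = H/L × 100% = 76.42%


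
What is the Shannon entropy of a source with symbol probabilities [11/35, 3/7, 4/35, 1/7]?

H(X) = -Σ p(x) log₂ p(x)
  -11/35 × log₂(11/35) = 0.5248
  -3/7 × log₂(3/7) = 0.5239
  -4/35 × log₂(4/35) = 0.3576
  -1/7 × log₂(1/7) = 0.4011
H(X) = 1.8074 bits


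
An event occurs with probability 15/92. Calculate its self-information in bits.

Information content I(x) = -log₂(p(x))
I = -log₂(15/92) = -log₂(0.1630)
I = 2.6167 bits


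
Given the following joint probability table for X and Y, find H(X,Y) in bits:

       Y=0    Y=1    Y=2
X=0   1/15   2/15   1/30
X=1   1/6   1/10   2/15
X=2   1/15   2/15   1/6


H(X,Y) = -Σ p(x,y) log₂ p(x,y)
  p(0,0)=1/15: -0.0667 × log₂(0.0667) = 0.2605
  p(0,1)=2/15: -0.1333 × log₂(0.1333) = 0.3876
  p(0,2)=1/30: -0.0333 × log₂(0.0333) = 0.1636
  p(1,0)=1/6: -0.1667 × log₂(0.1667) = 0.4308
  p(1,1)=1/10: -0.1000 × log₂(0.1000) = 0.3322
  p(1,2)=2/15: -0.1333 × log₂(0.1333) = 0.3876
  p(2,0)=1/15: -0.0667 × log₂(0.0667) = 0.2605
  p(2,1)=2/15: -0.1333 × log₂(0.1333) = 0.3876
  p(2,2)=1/6: -0.1667 × log₂(0.1667) = 0.4308
H(X,Y) = 3.0411 bits


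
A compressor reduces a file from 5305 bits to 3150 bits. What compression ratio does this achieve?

Compression ratio = Original / Compressed
= 5305 / 3150 = 1.68:1


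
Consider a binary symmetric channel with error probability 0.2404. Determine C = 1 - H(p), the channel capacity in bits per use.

For BSC with error probability p:
C = 1 - H(p) where H(p) is binary entropy
H(0.2404) = -0.2404 × log₂(0.2404) - 0.7596 × log₂(0.7596)
H(p) = 0.7957
C = 1 - 0.7957 = 0.2043 bits/use


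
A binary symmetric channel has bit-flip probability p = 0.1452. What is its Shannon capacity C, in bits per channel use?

For BSC with error probability p:
C = 1 - H(p) where H(p) is binary entropy
H(0.1452) = -0.1452 × log₂(0.1452) - 0.8548 × log₂(0.8548)
H(p) = 0.5977
C = 1 - 0.5977 = 0.4023 bits/use


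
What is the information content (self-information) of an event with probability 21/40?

Information content I(x) = -log₂(p(x))
I = -log₂(21/40) = -log₂(0.5250)
I = 0.9296 bits


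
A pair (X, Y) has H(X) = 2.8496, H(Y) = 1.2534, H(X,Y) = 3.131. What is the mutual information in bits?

I(X;Y) = H(X) + H(Y) - H(X,Y)
I(X;Y) = 2.8496 + 1.2534 - 3.131 = 0.972 bits


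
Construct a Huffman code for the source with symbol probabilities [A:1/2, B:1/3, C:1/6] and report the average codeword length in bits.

Huffman tree construction:
Combine smallest probabilities repeatedly
Resulting codes:
  A: 0 (length 1)
  B: 11 (length 2)
  C: 10 (length 2)
Average length = Σ p(s) × length(s) = 1.5000 bits


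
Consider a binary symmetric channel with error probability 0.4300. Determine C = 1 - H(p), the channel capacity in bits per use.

For BSC with error probability p:
C = 1 - H(p) where H(p) is binary entropy
H(0.4300) = -0.4300 × log₂(0.4300) - 0.5700 × log₂(0.5700)
H(p) = 0.9858
C = 1 - 0.9858 = 0.0142 bits/use


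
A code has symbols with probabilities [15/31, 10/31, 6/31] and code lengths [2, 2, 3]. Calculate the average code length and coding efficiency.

Average length L = Σ p_i × l_i = 2.1935 bits
Entropy H = 1.4919 bits
Efficiency η = H/L × 100% = 68.01%


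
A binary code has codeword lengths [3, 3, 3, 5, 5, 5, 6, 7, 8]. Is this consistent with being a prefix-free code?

Kraft inequality: Σ 2^(-l_i) ≤ 1 for prefix-free code
Calculating: 2^(-3) + 2^(-3) + 2^(-3) + 2^(-5) + 2^(-5) + 2^(-5) + 2^(-6) + 2^(-7) + 2^(-8)
= 0.125 + 0.125 + 0.125 + 0.03125 + 0.03125 + 0.03125 + 0.015625 + 0.0078125 + 0.00390625
= 0.4961
Since 0.4961 ≤ 1, prefix-free code exists


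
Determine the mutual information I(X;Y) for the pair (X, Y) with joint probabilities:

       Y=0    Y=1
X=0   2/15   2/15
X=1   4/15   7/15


H(X) = 0.8366, H(Y) = 0.9710, H(X,Y) = 1.7968
I(X;Y) = H(X) + H(Y) - H(X,Y) = 0.0108 bits


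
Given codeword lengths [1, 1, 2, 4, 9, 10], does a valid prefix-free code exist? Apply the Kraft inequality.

Kraft inequality: Σ 2^(-l_i) ≤ 1 for prefix-free code
Calculating: 2^(-1) + 2^(-1) + 2^(-2) + 2^(-4) + 2^(-9) + 2^(-10)
= 0.5 + 0.5 + 0.25 + 0.0625 + 0.001953125 + 0.0009765625
= 1.3154
Since 1.3154 > 1, prefix-free code does not exist


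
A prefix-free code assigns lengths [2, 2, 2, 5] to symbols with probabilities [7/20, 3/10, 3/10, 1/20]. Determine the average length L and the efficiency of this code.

Average length L = Σ p_i × l_i = 2.1500 bits
Entropy H = 1.7884 bits
Efficiency η = H/L × 100% = 83.18%


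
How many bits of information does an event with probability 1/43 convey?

Information content I(x) = -log₂(p(x))
I = -log₂(1/43) = -log₂(0.0233)
I = 5.4263 bits


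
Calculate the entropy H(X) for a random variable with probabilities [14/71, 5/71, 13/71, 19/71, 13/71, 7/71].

H(X) = -Σ p(x) log₂ p(x)
  -14/71 × log₂(14/71) = 0.4619
  -5/71 × log₂(5/71) = 0.2696
  -13/71 × log₂(13/71) = 0.4485
  -19/71 × log₂(19/71) = 0.5089
  -13/71 × log₂(13/71) = 0.4485
  -7/71 × log₂(7/71) = 0.3295
H(X) = 2.4668 bits


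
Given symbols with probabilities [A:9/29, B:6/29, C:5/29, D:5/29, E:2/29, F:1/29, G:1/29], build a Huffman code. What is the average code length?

Huffman tree construction:
Combine smallest probabilities repeatedly
Resulting codes:
  A: 10 (length 2)
  B: 01 (length 2)
  C: 111 (length 3)
  D: 00 (length 2)
  E: 1100 (length 4)
  F: 11010 (length 5)
  G: 11011 (length 5)
Average length = Σ p(s) × length(s) = 2.5172 bits


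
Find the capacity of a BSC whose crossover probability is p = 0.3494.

For BSC with error probability p:
C = 1 - H(p) where H(p) is binary entropy
H(0.3494) = -0.3494 × log₂(0.3494) - 0.6506 × log₂(0.6506)
H(p) = 0.9335
C = 1 - 0.9335 = 0.0665 bits/use


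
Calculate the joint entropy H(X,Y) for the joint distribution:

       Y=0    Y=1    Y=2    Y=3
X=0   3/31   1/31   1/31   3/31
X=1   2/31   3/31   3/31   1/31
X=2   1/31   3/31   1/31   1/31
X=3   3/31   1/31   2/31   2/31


H(X,Y) = -Σ p(x,y) log₂ p(x,y)
  p(0,0)=3/31: -0.0968 × log₂(0.0968) = 0.3261
  p(0,1)=1/31: -0.0323 × log₂(0.0323) = 0.1598
  p(0,2)=1/31: -0.0323 × log₂(0.0323) = 0.1598
  p(0,3)=3/31: -0.0968 × log₂(0.0968) = 0.3261
  p(1,0)=2/31: -0.0645 × log₂(0.0645) = 0.2551
  p(1,1)=3/31: -0.0968 × log₂(0.0968) = 0.3261
  p(1,2)=3/31: -0.0968 × log₂(0.0968) = 0.3261
  p(1,3)=1/31: -0.0323 × log₂(0.0323) = 0.1598
  p(2,0)=1/31: -0.0323 × log₂(0.0323) = 0.1598
  p(2,1)=3/31: -0.0968 × log₂(0.0968) = 0.3261
  p(2,2)=1/31: -0.0323 × log₂(0.0323) = 0.1598
  p(2,3)=1/31: -0.0323 × log₂(0.0323) = 0.1598
  p(3,0)=3/31: -0.0968 × log₂(0.0968) = 0.3261
  p(3,1)=1/31: -0.0323 × log₂(0.0323) = 0.1598
  p(3,2)=2/31: -0.0645 × log₂(0.0645) = 0.2551
  p(3,3)=2/31: -0.0645 × log₂(0.0645) = 0.2551
H(X,Y) = 3.8403 bits


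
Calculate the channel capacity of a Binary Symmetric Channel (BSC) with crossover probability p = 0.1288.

For BSC with error probability p:
C = 1 - H(p) where H(p) is binary entropy
H(0.1288) = -0.1288 × log₂(0.1288) - 0.8712 × log₂(0.8712)
H(p) = 0.5541
C = 1 - 0.5541 = 0.4459 bits/use


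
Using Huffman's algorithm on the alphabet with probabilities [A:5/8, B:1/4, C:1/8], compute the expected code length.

Huffman tree construction:
Combine smallest probabilities repeatedly
Resulting codes:
  A: 1 (length 1)
  B: 01 (length 2)
  C: 00 (length 2)
Average length = Σ p(s) × length(s) = 1.3750 bits


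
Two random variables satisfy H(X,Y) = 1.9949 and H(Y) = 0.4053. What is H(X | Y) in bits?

Chain rule: H(X,Y) = H(X|Y) + H(Y)
H(X|Y) = H(X,Y) - H(Y) = 1.9949 - 0.4053 = 1.5896 bits


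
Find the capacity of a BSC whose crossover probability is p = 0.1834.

For BSC with error probability p:
C = 1 - H(p) where H(p) is binary entropy
H(0.1834) = -0.1834 × log₂(0.1834) - 0.8166 × log₂(0.8166)
H(p) = 0.6875
C = 1 - 0.6875 = 0.3125 bits/use


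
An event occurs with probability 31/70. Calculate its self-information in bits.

Information content I(x) = -log₂(p(x))
I = -log₂(31/70) = -log₂(0.4429)
I = 1.1751 bits


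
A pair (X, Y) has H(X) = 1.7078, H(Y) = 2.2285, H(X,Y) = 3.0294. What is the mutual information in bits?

I(X;Y) = H(X) + H(Y) - H(X,Y)
I(X;Y) = 1.7078 + 2.2285 - 3.0294 = 0.9069 bits


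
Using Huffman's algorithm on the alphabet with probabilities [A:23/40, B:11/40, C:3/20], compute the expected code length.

Huffman tree construction:
Combine smallest probabilities repeatedly
Resulting codes:
  A: 1 (length 1)
  B: 01 (length 2)
  C: 00 (length 2)
Average length = Σ p(s) × length(s) = 1.4250 bits


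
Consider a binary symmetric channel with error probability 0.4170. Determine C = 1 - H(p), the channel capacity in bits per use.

For BSC with error probability p:
C = 1 - H(p) where H(p) is binary entropy
H(0.4170) = -0.4170 × log₂(0.4170) - 0.5830 × log₂(0.5830)
H(p) = 0.9800
C = 1 - 0.9800 = 0.0200 bits/use


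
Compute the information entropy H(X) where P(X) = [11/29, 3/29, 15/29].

H(X) = -Σ p(x) log₂ p(x)
  -11/29 × log₂(11/29) = 0.5305
  -3/29 × log₂(3/29) = 0.3386
  -15/29 × log₂(15/29) = 0.4919
H(X) = 1.3610 bits


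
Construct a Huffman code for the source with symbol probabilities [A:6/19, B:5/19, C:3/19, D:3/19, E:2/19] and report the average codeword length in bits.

Huffman tree construction:
Combine smallest probabilities repeatedly
Resulting codes:
  A: 11 (length 2)
  B: 01 (length 2)
  C: 101 (length 3)
  D: 00 (length 2)
  E: 100 (length 3)
Average length = Σ p(s) × length(s) = 2.2632 bits


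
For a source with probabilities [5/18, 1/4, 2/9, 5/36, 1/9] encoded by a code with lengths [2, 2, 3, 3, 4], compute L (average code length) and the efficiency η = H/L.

Average length L = Σ p_i × l_i = 2.5833 bits
Entropy H = 2.2433 bits
Efficiency η = H/L × 100% = 86.84%


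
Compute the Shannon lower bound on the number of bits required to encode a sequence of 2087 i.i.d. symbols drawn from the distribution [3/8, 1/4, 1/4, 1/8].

Entropy H = 1.9056 bits/symbol
Minimum bits = H × n = 1.9056 × 2087
= 3977.07 bits


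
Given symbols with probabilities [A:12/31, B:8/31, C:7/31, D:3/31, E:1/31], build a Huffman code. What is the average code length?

Huffman tree construction:
Combine smallest probabilities repeatedly
Resulting codes:
  A: 0 (length 1)
  B: 10 (length 2)
  C: 111 (length 3)
  D: 1101 (length 4)
  E: 1100 (length 4)
Average length = Σ p(s) × length(s) = 2.0968 bits


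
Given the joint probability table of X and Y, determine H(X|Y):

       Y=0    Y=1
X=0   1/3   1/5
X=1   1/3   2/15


H(X|Y) = Σ_y p(y) H(X|Y=y)
  p(Y=0) = 2/3, H(X|Y=0) = 1.0000
  p(Y=1) = 1/3, H(X|Y=1) = 0.9710
H(X|Y) = 0.6667×1.0000 + 0.3333×0.9710 = 0.9903 bits


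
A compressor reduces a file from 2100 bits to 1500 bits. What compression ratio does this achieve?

Compression ratio = Original / Compressed
= 2100 / 1500 = 1.40:1


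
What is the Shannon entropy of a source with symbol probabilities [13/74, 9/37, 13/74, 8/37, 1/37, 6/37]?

H(X) = -Σ p(x) log₂ p(x)
  -13/74 × log₂(13/74) = 0.4408
  -9/37 × log₂(9/37) = 0.4961
  -13/74 × log₂(13/74) = 0.4408
  -8/37 × log₂(8/37) = 0.4777
  -1/37 × log₂(1/37) = 0.1408
  -6/37 × log₂(6/37) = 0.4256
H(X) = 2.4218 bits


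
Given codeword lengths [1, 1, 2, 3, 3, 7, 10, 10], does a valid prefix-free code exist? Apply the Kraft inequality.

Kraft inequality: Σ 2^(-l_i) ≤ 1 for prefix-free code
Calculating: 2^(-1) + 2^(-1) + 2^(-2) + 2^(-3) + 2^(-3) + 2^(-7) + 2^(-10) + 2^(-10)
= 0.5 + 0.5 + 0.25 + 0.125 + 0.125 + 0.0078125 + 0.0009765625 + 0.0009765625
= 1.5098
Since 1.5098 > 1, prefix-free code does not exist


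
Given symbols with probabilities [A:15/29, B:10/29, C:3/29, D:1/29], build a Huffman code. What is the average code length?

Huffman tree construction:
Combine smallest probabilities repeatedly
Resulting codes:
  A: 1 (length 1)
  B: 01 (length 2)
  C: 001 (length 3)
  D: 000 (length 3)
Average length = Σ p(s) × length(s) = 1.6207 bits


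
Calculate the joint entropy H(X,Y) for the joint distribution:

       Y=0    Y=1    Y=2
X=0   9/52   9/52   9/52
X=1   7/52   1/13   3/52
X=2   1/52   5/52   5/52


H(X,Y) = -Σ p(x,y) log₂ p(x,y)
  p(0,0)=9/52: -0.1731 × log₂(0.1731) = 0.4380
  p(0,1)=9/52: -0.1731 × log₂(0.1731) = 0.4380
  p(0,2)=9/52: -0.1731 × log₂(0.1731) = 0.4380
  p(1,0)=7/52: -0.1346 × log₂(0.1346) = 0.3895
  p(1,1)=1/13: -0.0769 × log₂(0.0769) = 0.2846
  p(1,2)=3/52: -0.0577 × log₂(0.0577) = 0.2374
  p(2,0)=1/52: -0.0192 × log₂(0.0192) = 0.1096
  p(2,1)=5/52: -0.0962 × log₂(0.0962) = 0.3249
  p(2,2)=5/52: -0.0962 × log₂(0.0962) = 0.3249
H(X,Y) = 2.9848 bits


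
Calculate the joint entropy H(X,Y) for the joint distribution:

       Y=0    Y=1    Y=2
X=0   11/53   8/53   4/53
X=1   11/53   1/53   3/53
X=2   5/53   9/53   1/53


H(X,Y) = -Σ p(x,y) log₂ p(x,y)
  p(0,0)=11/53: -0.2075 × log₂(0.2075) = 0.4708
  p(0,1)=8/53: -0.1509 × log₂(0.1509) = 0.4118
  p(0,2)=4/53: -0.0755 × log₂(0.0755) = 0.2814
  p(1,0)=11/53: -0.2075 × log₂(0.2075) = 0.4708
  p(1,1)=1/53: -0.0189 × log₂(0.0189) = 0.1081
  p(1,2)=3/53: -0.0566 × log₂(0.0566) = 0.2345
  p(2,0)=5/53: -0.0943 × log₂(0.0943) = 0.3213
  p(2,1)=9/53: -0.1698 × log₂(0.1698) = 0.4344
  p(2,2)=1/53: -0.0189 × log₂(0.0189) = 0.1081
H(X,Y) = 2.8411 bits


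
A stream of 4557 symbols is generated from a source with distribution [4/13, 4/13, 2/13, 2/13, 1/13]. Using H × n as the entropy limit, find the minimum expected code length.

Entropy H = 2.1620 bits/symbol
Minimum bits = H × n = 2.1620 × 4557
= 9852.13 bits


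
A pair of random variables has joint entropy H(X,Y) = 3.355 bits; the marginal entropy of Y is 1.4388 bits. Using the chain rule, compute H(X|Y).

Chain rule: H(X,Y) = H(X|Y) + H(Y)
H(X|Y) = H(X,Y) - H(Y) = 3.355 - 1.4388 = 1.9162 bits


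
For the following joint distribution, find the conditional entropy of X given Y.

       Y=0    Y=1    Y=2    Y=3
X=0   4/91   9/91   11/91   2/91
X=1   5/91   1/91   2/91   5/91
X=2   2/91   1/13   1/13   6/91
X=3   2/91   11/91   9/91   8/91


H(X|Y) = Σ_y p(y) H(X|Y=y)
  p(Y=0) = 1/7, H(X|Y=0) = 1.8843
  p(Y=1) = 4/13, H(X|Y=1) = 1.7275
  p(Y=2) = 29/91, H(X|Y=2) = 1.8154
  p(Y=3) = 3/13, H(X|Y=3) = 1.8628
H(X|Y) = 0.1429×1.8843 + 0.3077×1.7275 + 0.3187×1.8154 + 0.2308×1.8628 = 1.8092 bits


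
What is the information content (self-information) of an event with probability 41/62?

Information content I(x) = -log₂(p(x))
I = -log₂(41/62) = -log₂(0.6613)
I = 0.5966 bits


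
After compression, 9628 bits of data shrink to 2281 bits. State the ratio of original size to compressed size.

Compression ratio = Original / Compressed
= 9628 / 2281 = 4.22:1


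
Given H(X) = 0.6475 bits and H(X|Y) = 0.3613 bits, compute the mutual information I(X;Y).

I(X;Y) = H(X) - H(X|Y)
I(X;Y) = 0.6475 - 0.3613 = 0.2862 bits


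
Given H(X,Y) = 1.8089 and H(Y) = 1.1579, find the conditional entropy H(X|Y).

Chain rule: H(X,Y) = H(X|Y) + H(Y)
H(X|Y) = H(X,Y) - H(Y) = 1.8089 - 1.1579 = 0.651 bits


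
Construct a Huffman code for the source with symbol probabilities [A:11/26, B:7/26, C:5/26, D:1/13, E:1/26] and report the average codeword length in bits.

Huffman tree construction:
Combine smallest probabilities repeatedly
Resulting codes:
  A: 0 (length 1)
  B: 10 (length 2)
  C: 111 (length 3)
  D: 1101 (length 4)
  E: 1100 (length 4)
Average length = Σ p(s) × length(s) = 2.0000 bits


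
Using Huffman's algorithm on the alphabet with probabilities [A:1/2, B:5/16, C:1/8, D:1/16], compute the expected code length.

Huffman tree construction:
Combine smallest probabilities repeatedly
Resulting codes:
  A: 0 (length 1)
  B: 11 (length 2)
  C: 101 (length 3)
  D: 100 (length 3)
Average length = Σ p(s) × length(s) = 1.6875 bits


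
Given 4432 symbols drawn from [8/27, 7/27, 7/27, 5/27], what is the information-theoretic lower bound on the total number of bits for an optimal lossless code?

Entropy H = 1.9803 bits/symbol
Minimum bits = H × n = 1.9803 × 4432
= 8776.90 bits


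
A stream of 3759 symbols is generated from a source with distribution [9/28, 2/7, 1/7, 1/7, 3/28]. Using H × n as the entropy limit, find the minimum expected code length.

Entropy H = 2.1901 bits/symbol
Minimum bits = H × n = 2.1901 × 3759
= 8232.44 bits


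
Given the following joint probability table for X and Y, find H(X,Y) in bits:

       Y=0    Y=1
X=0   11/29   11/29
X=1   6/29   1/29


H(X,Y) = -Σ p(x,y) log₂ p(x,y)
  p(0,0)=11/29: -0.3793 × log₂(0.3793) = 0.5305
  p(0,1)=11/29: -0.3793 × log₂(0.3793) = 0.5305
  p(1,0)=6/29: -0.2069 × log₂(0.2069) = 0.4703
  p(1,1)=1/29: -0.0345 × log₂(0.0345) = 0.1675
H(X,Y) = 1.6988 bits


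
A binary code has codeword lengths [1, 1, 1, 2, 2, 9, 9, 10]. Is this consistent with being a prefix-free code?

Kraft inequality: Σ 2^(-l_i) ≤ 1 for prefix-free code
Calculating: 2^(-1) + 2^(-1) + 2^(-1) + 2^(-2) + 2^(-2) + 2^(-9) + 2^(-9) + 2^(-10)
= 0.5 + 0.5 + 0.5 + 0.25 + 0.25 + 0.001953125 + 0.001953125 + 0.0009765625
= 2.0049
Since 2.0049 > 1, prefix-free code does not exist


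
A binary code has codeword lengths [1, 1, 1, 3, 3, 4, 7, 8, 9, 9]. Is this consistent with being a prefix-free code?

Kraft inequality: Σ 2^(-l_i) ≤ 1 for prefix-free code
Calculating: 2^(-1) + 2^(-1) + 2^(-1) + 2^(-3) + 2^(-3) + 2^(-4) + 2^(-7) + 2^(-8) + 2^(-9) + 2^(-9)
= 0.5 + 0.5 + 0.5 + 0.125 + 0.125 + 0.0625 + 0.0078125 + 0.00390625 + 0.001953125 + 0.001953125
= 1.8281
Since 1.8281 > 1, prefix-free code does not exist


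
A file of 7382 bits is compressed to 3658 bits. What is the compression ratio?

Compression ratio = Original / Compressed
= 7382 / 3658 = 2.02:1


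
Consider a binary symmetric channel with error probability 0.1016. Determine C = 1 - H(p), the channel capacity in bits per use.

For BSC with error probability p:
C = 1 - H(p) where H(p) is binary entropy
H(0.1016) = -0.1016 × log₂(0.1016) - 0.8984 × log₂(0.8984)
H(p) = 0.4740
C = 1 - 0.4740 = 0.5260 bits/use


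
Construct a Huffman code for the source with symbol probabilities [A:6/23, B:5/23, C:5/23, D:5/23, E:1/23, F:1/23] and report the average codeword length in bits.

Huffman tree construction:
Combine smallest probabilities repeatedly
Resulting codes:
  A: 10 (length 2)
  B: 111 (length 3)
  C: 00 (length 2)
  D: 01 (length 2)
  E: 1100 (length 4)
  F: 1101 (length 4)
Average length = Σ p(s) × length(s) = 2.3913 bits


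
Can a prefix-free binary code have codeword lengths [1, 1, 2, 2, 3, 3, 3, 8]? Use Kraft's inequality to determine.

Kraft inequality: Σ 2^(-l_i) ≤ 1 for prefix-free code
Calculating: 2^(-1) + 2^(-1) + 2^(-2) + 2^(-2) + 2^(-3) + 2^(-3) + 2^(-3) + 2^(-8)
= 0.5 + 0.5 + 0.25 + 0.25 + 0.125 + 0.125 + 0.125 + 0.00390625
= 1.8789
Since 1.8789 > 1, prefix-free code does not exist


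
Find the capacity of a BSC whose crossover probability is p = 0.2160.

For BSC with error probability p:
C = 1 - H(p) where H(p) is binary entropy
H(0.2160) = -0.2160 × log₂(0.2160) - 0.7840 × log₂(0.7840)
H(p) = 0.7528
C = 1 - 0.7528 = 0.2472 bits/use


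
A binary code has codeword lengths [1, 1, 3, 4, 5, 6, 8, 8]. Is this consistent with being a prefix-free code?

Kraft inequality: Σ 2^(-l_i) ≤ 1 for prefix-free code
Calculating: 2^(-1) + 2^(-1) + 2^(-3) + 2^(-4) + 2^(-5) + 2^(-6) + 2^(-8) + 2^(-8)
= 0.5 + 0.5 + 0.125 + 0.0625 + 0.03125 + 0.015625 + 0.00390625 + 0.00390625
= 1.2422
Since 1.2422 > 1, prefix-free code does not exist


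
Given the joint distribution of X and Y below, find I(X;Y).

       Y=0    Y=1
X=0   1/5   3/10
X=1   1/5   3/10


H(X) = 1.0000, H(Y) = 0.9710, H(X,Y) = 1.9710
I(X;Y) = H(X) + H(Y) - H(X,Y) = 0.0000 bits


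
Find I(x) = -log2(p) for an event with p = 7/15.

Information content I(x) = -log₂(p(x))
I = -log₂(7/15) = -log₂(0.4667)
I = 1.0995 bits


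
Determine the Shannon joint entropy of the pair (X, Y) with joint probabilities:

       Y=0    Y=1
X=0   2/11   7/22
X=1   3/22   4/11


H(X,Y) = -Σ p(x,y) log₂ p(x,y)
  p(0,0)=2/11: -0.1818 × log₂(0.1818) = 0.4472
  p(0,1)=7/22: -0.3182 × log₂(0.3182) = 0.5257
  p(1,0)=3/22: -0.1364 × log₂(0.1364) = 0.3920
  p(1,1)=4/11: -0.3636 × log₂(0.3636) = 0.5307
H(X,Y) = 1.8955 bits


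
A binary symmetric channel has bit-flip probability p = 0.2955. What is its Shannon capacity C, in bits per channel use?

For BSC with error probability p:
C = 1 - H(p) where H(p) is binary entropy
H(0.2955) = -0.2955 × log₂(0.2955) - 0.7045 × log₂(0.7045)
H(p) = 0.8757
C = 1 - 0.8757 = 0.1243 bits/use


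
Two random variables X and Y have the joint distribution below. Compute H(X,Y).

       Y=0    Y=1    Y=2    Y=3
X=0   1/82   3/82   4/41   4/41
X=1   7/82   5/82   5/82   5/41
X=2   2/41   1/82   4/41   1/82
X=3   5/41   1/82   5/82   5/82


H(X,Y) = -Σ p(x,y) log₂ p(x,y)
  p(0,0)=1/82: -0.0122 × log₂(0.0122) = 0.0775
  p(0,1)=3/82: -0.0366 × log₂(0.0366) = 0.1746
  p(0,2)=4/41: -0.0976 × log₂(0.0976) = 0.3276
  p(0,3)=4/41: -0.0976 × log₂(0.0976) = 0.3276
  p(1,0)=7/82: -0.0854 × log₂(0.0854) = 0.3031
  p(1,1)=5/82: -0.0610 × log₂(0.0610) = 0.2461
  p(1,2)=5/82: -0.0610 × log₂(0.0610) = 0.2461
  p(1,3)=5/41: -0.1220 × log₂(0.1220) = 0.3702
  p(2,0)=2/41: -0.0488 × log₂(0.0488) = 0.2126
  p(2,1)=1/82: -0.0122 × log₂(0.0122) = 0.0775
  p(2,2)=4/41: -0.0976 × log₂(0.0976) = 0.3276
  p(2,3)=1/82: -0.0122 × log₂(0.0122) = 0.0775
  p(3,0)=5/41: -0.1220 × log₂(0.1220) = 0.3702
  p(3,1)=1/82: -0.0122 × log₂(0.0122) = 0.0775
  p(3,2)=5/82: -0.0610 × log₂(0.0610) = 0.2461
  p(3,3)=5/82: -0.0610 × log₂(0.0610) = 0.2461
H(X,Y) = 3.7078 bits


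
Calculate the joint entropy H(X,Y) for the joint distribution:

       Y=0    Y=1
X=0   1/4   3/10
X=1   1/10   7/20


H(X,Y) = -Σ p(x,y) log₂ p(x,y)
  p(0,0)=1/4: -0.2500 × log₂(0.2500) = 0.5000
  p(0,1)=3/10: -0.3000 × log₂(0.3000) = 0.5211
  p(1,0)=1/10: -0.1000 × log₂(0.1000) = 0.3322
  p(1,1)=7/20: -0.3500 × log₂(0.3500) = 0.5301
H(X,Y) = 1.8834 bits


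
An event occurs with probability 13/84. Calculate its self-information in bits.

Information content I(x) = -log₂(p(x))
I = -log₂(13/84) = -log₂(0.1548)
I = 2.6919 bits


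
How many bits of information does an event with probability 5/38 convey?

Information content I(x) = -log₂(p(x))
I = -log₂(5/38) = -log₂(0.1316)
I = 2.9260 bits


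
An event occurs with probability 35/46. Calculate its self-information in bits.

Information content I(x) = -log₂(p(x))
I = -log₂(35/46) = -log₂(0.7609)
I = 0.3943 bits


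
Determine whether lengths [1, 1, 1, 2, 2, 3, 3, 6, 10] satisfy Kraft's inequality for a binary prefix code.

Kraft inequality: Σ 2^(-l_i) ≤ 1 for prefix-free code
Calculating: 2^(-1) + 2^(-1) + 2^(-1) + 2^(-2) + 2^(-2) + 2^(-3) + 2^(-3) + 2^(-6) + 2^(-10)
= 0.5 + 0.5 + 0.5 + 0.25 + 0.25 + 0.125 + 0.125 + 0.015625 + 0.0009765625
= 2.2666
Since 2.2666 > 1, prefix-free code does not exist


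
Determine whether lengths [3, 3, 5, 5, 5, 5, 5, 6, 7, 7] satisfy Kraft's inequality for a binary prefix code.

Kraft inequality: Σ 2^(-l_i) ≤ 1 for prefix-free code
Calculating: 2^(-3) + 2^(-3) + 2^(-5) + 2^(-5) + 2^(-5) + 2^(-5) + 2^(-5) + 2^(-6) + 2^(-7) + 2^(-7)
= 0.125 + 0.125 + 0.03125 + 0.03125 + 0.03125 + 0.03125 + 0.03125 + 0.015625 + 0.0078125 + 0.0078125
= 0.4375
Since 0.4375 ≤ 1, prefix-free code exists


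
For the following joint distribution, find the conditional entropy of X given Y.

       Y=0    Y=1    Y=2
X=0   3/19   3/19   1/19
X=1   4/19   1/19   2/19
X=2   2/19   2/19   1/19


H(X|Y) = Σ_y p(y) H(X|Y=y)
  p(Y=0) = 9/19, H(X|Y=0) = 1.5305
  p(Y=1) = 6/19, H(X|Y=1) = 1.4591
  p(Y=2) = 4/19, H(X|Y=2) = 1.5000
H(X|Y) = 0.4737×1.5305 + 0.3158×1.4591 + 0.2105×1.5000 = 1.5015 bits


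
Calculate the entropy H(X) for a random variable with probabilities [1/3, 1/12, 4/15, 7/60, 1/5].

H(X) = -Σ p(x) log₂ p(x)
  -1/3 × log₂(1/3) = 0.5283
  -1/12 × log₂(1/12) = 0.2987
  -4/15 × log₂(4/15) = 0.5085
  -7/60 × log₂(7/60) = 0.3616
  -1/5 × log₂(1/5) = 0.4644
H(X) = 2.1616 bits


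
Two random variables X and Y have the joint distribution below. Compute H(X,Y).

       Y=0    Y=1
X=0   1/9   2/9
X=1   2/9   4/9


H(X,Y) = -Σ p(x,y) log₂ p(x,y)
  p(0,0)=1/9: -0.1111 × log₂(0.1111) = 0.3522
  p(0,1)=2/9: -0.2222 × log₂(0.2222) = 0.4822
  p(1,0)=2/9: -0.2222 × log₂(0.2222) = 0.4822
  p(1,1)=4/9: -0.4444 × log₂(0.4444) = 0.5200
H(X,Y) = 1.8366 bits


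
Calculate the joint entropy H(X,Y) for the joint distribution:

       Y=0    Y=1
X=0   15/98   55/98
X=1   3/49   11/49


H(X,Y) = -Σ p(x,y) log₂ p(x,y)
  p(0,0)=15/98: -0.1531 × log₂(0.1531) = 0.4145
  p(0,1)=55/98: -0.5612 × log₂(0.5612) = 0.4677
  p(1,0)=3/49: -0.0612 × log₂(0.0612) = 0.2467
  p(1,1)=11/49: -0.2245 × log₂(0.2245) = 0.4838
H(X,Y) = 1.6127 bits


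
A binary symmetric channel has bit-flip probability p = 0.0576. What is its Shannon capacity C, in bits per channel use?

For BSC with error probability p:
C = 1 - H(p) where H(p) is binary entropy
H(0.0576) = -0.0576 × log₂(0.0576) - 0.9424 × log₂(0.9424)
H(p) = 0.3178
C = 1 - 0.3178 = 0.6822 bits/use
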